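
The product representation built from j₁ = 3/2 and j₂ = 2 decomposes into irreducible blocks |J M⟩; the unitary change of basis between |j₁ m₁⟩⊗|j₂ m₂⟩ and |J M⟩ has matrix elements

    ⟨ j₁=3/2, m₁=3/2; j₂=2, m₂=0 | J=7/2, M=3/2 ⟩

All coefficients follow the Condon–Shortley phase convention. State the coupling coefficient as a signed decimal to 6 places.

√[8·0!3!4!/8! · 3!0!2!2!5!2!] = √(1152/7)
  +(−1)^0/∏(0,0,0,2,3,2)! = 1/24  (running 1/24)
⟨..|..⟩ = √(1152/7)·(1/24) = +0.534522

+√(2/7) = +0.534522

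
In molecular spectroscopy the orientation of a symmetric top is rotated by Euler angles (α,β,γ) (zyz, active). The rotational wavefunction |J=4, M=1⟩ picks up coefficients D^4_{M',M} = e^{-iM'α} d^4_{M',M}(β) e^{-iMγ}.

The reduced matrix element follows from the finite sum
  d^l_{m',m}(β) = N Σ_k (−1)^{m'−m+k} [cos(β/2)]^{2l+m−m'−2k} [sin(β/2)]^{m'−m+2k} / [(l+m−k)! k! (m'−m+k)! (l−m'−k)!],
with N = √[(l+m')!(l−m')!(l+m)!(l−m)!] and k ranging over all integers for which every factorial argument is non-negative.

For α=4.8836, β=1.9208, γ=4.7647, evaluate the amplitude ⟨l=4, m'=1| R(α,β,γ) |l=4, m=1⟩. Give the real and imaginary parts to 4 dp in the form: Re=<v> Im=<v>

D^4_{1,1}(4.8836,1.9208,4.7647) = e^{-i·1·4.8836}·d^4_{1,1}(1.9208)·e^{-i·1·4.7647}. Compute d first:
Half-angle: c=0.573192, s=0.819421. N=√(120·6·120·6)=720.000000
k: max(0,(1)−(1))=0 … min(4+(1),4−(1))=3
  k=0: (−1)^0·720.0000/(720)·0.5732^8·0.8194^0 = +0.011652
  k=1: (−1)^1·720.0000/(48)·0.5732^6·0.8194^2 = -0.357197
  k=2: (−1)^2·720.0000/(24)·0.5732^4·0.8194^4 = +1.459993
  k=3: (−1)^3·720.0000/(72)·0.5732^2·0.8194^6 = -0.994587
d^4_{1,1}(1.9208) = +0.011652 -0.357197 +1.459993 -0.994587 = +0.119861
D = (+0.170376+0.985379i)·(+0.119861)·(+0.052287+0.998632i) = -0.116879+0.026569i

Re=-0.1169 Im=0.0266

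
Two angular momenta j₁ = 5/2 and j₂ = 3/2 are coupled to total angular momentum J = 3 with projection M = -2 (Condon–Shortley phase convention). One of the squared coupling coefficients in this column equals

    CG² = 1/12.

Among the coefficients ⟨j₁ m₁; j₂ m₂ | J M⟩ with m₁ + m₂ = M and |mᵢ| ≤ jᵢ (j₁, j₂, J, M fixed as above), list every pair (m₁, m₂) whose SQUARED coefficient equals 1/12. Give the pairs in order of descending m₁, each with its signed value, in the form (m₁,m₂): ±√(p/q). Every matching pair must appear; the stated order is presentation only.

(-3/2,-1/2): −√(1/12)

Admissible pairs with m₁+m₂ = M = -2: (-5/2,1/2), (-3/2,-1/2), (-1/2,-3/2)
  (m₁,m₂)=(-1/2,-3/2): CG² = 1/2, CG = +√(1/2)
  (m₁,m₂)=(-3/2,-1/2): CG² = 1/12, CG = −√(1/12)   ← matches the target
  (m₁,m₂)=(-5/2,1/2): CG² = 5/12, CG = −√(5/12)
Pairs with CG² = 1/12: (-3/2,-1/2): −√(1/12)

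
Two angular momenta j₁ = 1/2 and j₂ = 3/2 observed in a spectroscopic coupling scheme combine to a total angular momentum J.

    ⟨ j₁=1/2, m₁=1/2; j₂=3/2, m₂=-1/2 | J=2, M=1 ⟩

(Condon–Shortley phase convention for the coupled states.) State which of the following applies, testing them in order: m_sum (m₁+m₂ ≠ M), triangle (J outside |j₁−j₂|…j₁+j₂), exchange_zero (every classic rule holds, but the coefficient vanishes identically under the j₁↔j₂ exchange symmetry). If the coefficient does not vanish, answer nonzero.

m-sum: m₁+m₂ = 1/2+(-1/2) = 0, M = 1  ✗ ⇒ coefficient is 0

m_sum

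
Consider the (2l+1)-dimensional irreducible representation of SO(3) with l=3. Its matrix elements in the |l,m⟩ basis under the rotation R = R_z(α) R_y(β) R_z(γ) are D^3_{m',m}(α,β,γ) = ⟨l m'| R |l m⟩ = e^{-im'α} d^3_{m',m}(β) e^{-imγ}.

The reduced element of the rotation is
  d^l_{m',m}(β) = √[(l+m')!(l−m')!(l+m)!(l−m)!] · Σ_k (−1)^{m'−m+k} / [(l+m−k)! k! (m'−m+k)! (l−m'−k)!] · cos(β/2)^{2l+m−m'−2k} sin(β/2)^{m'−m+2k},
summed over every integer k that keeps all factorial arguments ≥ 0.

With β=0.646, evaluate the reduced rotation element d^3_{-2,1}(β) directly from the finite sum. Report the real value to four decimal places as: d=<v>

d^3_{-2,1}(β=0.6460) via the finite sum:
c=cos(0.646000/2)=0.948287, s=sin(0.646000/2)=0.317413; N=√[1·120·24·2]=75.894664
k: max(0,(1)−(-2))=3 … min(3+(1),3−(-2))=4
  k=3: (−1)^0·75.8947/(12)·0.9483^3·0.3174^3 = +0.172474
  k=4: (−1)^1·75.8947/(24)·0.9483^1·0.3174^5 = -0.009662
d^3_{-2,1}(0.6460) = +0.172474 -0.009662 = +0.162812

d=0.1628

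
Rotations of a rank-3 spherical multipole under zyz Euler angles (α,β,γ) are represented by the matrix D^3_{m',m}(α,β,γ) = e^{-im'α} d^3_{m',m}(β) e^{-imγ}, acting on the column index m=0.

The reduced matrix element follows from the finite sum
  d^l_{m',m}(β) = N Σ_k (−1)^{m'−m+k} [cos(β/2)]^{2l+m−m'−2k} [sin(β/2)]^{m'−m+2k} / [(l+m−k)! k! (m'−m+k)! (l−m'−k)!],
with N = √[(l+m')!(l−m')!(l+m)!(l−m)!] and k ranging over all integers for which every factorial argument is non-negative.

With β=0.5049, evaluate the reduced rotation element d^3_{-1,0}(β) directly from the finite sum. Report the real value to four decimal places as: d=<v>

d^3_{-1,0}(β=0.5049) via the finite sum:
Half-angle: c=0.968303, s=0.249777. N=√(2·24·6·6)=41.569219
Admissible k: 1..3 (factorial args all ≥0)
  k=1: (−1)^0·41.5692/(12)·0.9683^5·0.2498^1 = +0.736547
  k=2: (−1)^1·41.5692/(4)·0.9683^3·0.2498^3 = -0.147029
  k=3: (−1)^2·41.5692/(12)·0.9683^1·0.2498^5 = +0.003261
d^3_{-1,0}(0.5049) = +0.736547 -0.147029 +0.003261 = +0.592779

d=0.5928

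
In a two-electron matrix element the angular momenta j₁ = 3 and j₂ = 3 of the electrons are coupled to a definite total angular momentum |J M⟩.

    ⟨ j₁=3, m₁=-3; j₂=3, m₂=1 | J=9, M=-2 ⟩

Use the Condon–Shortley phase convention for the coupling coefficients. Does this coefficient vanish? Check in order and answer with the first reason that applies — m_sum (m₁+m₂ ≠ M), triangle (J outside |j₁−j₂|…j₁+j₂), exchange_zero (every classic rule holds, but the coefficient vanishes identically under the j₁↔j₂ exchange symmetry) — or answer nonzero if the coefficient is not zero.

m-sum: m₁+m₂ = -3+1 = -2, M = -2  ✓
triangle: need |j₁−j₂| ≤ J ≤ j₁+j₂, i.e. J ∈ [0, 6]; J = 9 is outside ✗ ⇒ coefficient is 0

triangle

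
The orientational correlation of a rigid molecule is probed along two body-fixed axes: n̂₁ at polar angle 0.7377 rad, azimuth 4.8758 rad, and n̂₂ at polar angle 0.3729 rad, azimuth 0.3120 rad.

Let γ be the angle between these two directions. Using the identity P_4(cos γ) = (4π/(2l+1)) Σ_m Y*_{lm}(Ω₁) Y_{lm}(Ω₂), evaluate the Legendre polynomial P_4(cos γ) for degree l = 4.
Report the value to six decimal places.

-0.428548

Summing Y*_{l m}(θ₁,φ₁)·Y_{l m}(θ₂,φ₂) over m ∈ [−4, 4]; prefactor 4π/(2·4+1) = 1.396263:
  [-4]  conj(Y_{4,-4})(Ω₁) = +0.071894+0.055069i ; Y_{4,-4}(Ω₂) = +0.002473-0.007393i ; Δ = +0.000585-0.000395i
  [-3]  conj(Y_{4,-3})(Ω₁) = -0.132692+0.248632i ; Y_{4,-3}(Ω₂) = +0.033425-0.045385i ; Δ = +0.006849+0.014333i
  [-2]  conj(Y_{4,-2})(Ω₁) = -0.406078-0.137652i ; Y_{4,-2}(Ω₂) = +0.182720-0.131552i ; Δ = -0.092307+0.028269i
  [-1]  conj(Y_{4,-1})(Ω₁) = +0.031924-0.193620i ; Y_{4,-1}(Ω₂) = +0.469112-0.151305i ; Δ = -0.014320-0.095660i
  [+0]  conj(Y_{4,0})(Ω₁) = -0.310214-0.000000i ; Y_{4,0}(Ω₂) = +0.349884+0.000000i ; Δ = -0.108539-0.000000i
  [+1]  conj(Y_{4,1})(Ω₁) = -0.031924-0.193620i ; Y_{4,1}(Ω₂) = -0.469112-0.151305i ; Δ = -0.014320+0.095660i
  [+2]  conj(Y_{4,2})(Ω₁) = -0.406078+0.137652i ; Y_{4,2}(Ω₂) = +0.182720+0.131552i ; Δ = -0.092307-0.028269i
  [+3]  conj(Y_{4,3})(Ω₁) = +0.132692+0.248632i ; Y_{4,3}(Ω₂) = -0.033425-0.045385i ; Δ = +0.006849-0.014333i
  [+4]  conj(Y_{4,4})(Ω₁) = +0.071894-0.055069i ; Y_{4,4}(Ω₂) = +0.002473+0.007393i ; Δ = +0.000585+0.000395i
Accumulated sum -0.306925-0.000000i; after 4π/(2l+1) scaling, -0.428548-0.000000i ⇒ P_4 = -0.428548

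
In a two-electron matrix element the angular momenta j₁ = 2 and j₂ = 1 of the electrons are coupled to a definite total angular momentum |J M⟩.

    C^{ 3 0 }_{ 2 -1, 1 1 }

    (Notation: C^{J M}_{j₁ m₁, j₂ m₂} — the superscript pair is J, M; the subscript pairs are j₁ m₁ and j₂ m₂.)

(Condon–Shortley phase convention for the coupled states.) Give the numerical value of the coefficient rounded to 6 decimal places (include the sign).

+0.447214  (= +√(1/5))

j₁+j₂−J=0  J+j₁−j₂=4  J−j₁+j₂=2  j₁+j₂+J+1=7
(j₁±m₁, j₂±m₂, J±M) = (1,3,2,0,3,3)
P² = 144/5
sum k=0..0:
  [0] +1/12 = 1/12
S = 1/12
C² = P²·S² = 1/5 ; C = +0.447214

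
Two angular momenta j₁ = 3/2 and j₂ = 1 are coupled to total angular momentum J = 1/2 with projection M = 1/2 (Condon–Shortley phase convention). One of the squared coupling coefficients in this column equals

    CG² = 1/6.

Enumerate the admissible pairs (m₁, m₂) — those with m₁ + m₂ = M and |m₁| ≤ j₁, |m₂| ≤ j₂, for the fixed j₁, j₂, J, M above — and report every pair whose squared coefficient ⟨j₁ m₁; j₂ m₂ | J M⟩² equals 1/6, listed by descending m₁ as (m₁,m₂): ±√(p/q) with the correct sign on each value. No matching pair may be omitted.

Admissible pairs with m₁+m₂ = M = 1/2: (-1/2,1), (1/2,0), (3/2,-1)
  (m₁,m₂)=(3/2,-1): CG² = 1/2, CG = +√(1/2)
  (m₁,m₂)=(1/2,0): CG² = 1/3, CG = −√(1/3)
  (m₁,m₂)=(-1/2,1): CG² = 1/6, CG = +√(1/6)   ← matches the target
Pairs with CG² = 1/6: (-1/2,1): +√(1/6)

(-1/2,1): +√(1/6)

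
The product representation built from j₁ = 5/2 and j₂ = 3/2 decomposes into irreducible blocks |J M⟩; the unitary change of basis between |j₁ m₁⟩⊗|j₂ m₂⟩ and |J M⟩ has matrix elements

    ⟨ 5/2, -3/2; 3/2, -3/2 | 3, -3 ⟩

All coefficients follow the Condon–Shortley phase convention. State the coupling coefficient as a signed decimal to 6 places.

j₁+j₂−J=1  J+j₁−j₂=4  J−j₁+j₂=2  j₁+j₂+J+1=8
(j₁±m₁, j₂±m₂, J±M) = (1,4,0,3,0,6)
P² = 864
sum k=0..0:
  [0] +1/48 = 1/48
S = 1/48
C² = P²·S² = 3/8 ; C = +0.612372

+0.612372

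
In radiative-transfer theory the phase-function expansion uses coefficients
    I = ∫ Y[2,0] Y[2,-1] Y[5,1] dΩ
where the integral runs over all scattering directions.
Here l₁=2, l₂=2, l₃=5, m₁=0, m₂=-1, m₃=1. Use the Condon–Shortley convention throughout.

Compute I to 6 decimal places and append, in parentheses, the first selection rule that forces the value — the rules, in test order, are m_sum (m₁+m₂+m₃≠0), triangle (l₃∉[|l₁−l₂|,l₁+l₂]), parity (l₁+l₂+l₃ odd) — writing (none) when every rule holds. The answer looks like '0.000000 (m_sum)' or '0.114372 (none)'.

|2−2|≤5≤2+2 violated ⇒ I = 0

0.000000 (triangle)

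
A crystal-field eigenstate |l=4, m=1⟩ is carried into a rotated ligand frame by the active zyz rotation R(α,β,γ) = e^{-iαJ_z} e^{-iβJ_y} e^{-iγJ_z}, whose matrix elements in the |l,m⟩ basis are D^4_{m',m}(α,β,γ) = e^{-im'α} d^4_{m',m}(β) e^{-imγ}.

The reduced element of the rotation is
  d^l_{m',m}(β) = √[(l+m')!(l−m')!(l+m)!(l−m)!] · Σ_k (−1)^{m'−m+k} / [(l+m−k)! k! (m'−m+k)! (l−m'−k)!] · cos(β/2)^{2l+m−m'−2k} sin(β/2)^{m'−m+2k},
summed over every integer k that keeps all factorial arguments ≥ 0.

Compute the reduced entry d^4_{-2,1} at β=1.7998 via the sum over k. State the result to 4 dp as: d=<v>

d^4_{-2,1}(β=1.7998) via the finite sum:
Half-angle: c=0.621688, s=0.783265. N=√(2·720·120·6)=1018.233765
k∈{3,4,5} keeps every argument non-negative
  k=3: (−1)^0·1018.2338/(72)·0.6217^5·0.7833^3 = +0.631109
  k=4: (−1)^1·1018.2338/(48)·0.6217^3·0.7833^5 = -1.502683
  k=5: (−1)^2·1018.2338/(240)·0.6217^1·0.7833^7 = +0.477056
d^4_{-2,1}(1.7998) = +0.631109 -1.502683 +0.477056 = -0.394518

d=-0.3945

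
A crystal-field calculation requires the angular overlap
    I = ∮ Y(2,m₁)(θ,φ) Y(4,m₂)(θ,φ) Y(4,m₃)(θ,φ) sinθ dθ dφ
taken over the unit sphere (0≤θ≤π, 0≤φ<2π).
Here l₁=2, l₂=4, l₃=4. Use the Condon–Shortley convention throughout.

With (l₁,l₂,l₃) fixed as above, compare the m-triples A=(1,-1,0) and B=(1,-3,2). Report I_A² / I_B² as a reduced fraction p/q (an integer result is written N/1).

2/35

Shared (l₁,l₂,l₃)=(2,4,4): N and (l;000)² cancel in I_A²/I_B².
A: Δ = 2!·2!·6!/11! = 1/13860; Racah Σ t=0..1: t=0:+1/72 t=1:−1/96 = 1/288; ⇒ 3j(2 4 4; 1 -1 0)² = 1/462, sgn +1
B: Δ = 2!·2!·6!/11! = 1/13860; Racah Σ t=0..1: t=0:+1/240 t=1:−1/1440 = 1/288; ⇒ 3j(2 4 4; 1 -3 2)² = 5/132, sgn +1
I_A²/I_B² = (1/462)/(5/132) = 2/35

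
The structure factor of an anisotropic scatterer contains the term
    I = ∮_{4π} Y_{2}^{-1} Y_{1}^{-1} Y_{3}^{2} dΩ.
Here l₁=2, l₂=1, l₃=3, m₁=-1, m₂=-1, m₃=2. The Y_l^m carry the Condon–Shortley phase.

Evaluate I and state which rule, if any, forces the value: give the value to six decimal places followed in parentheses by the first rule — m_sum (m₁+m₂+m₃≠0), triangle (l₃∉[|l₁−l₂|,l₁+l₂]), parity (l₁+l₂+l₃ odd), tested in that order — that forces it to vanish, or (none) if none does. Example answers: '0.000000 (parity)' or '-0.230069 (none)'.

Checks pass: Σm=0; 6 even; l₃=3∈[1,3].
(2·2+1)(2·1+1)(2·3+1) = 105
Δ: 0! 4! 2! / 7! → 1/105
sum: t=0:+1/4 = 1/4
3j²(2 1 3; 0 0 0) = Δ·Π!·Σ² = 3/35  (sign -1)
sum: t=0:+1/12 = 1/12
3j²(2 1 3; -1 -1 2) = Δ·Π!·Σ² = 2/21  (sign -1)
combine: 4πI² = 105·3/35·2/21 = 6/7
take √, sign +1: I = 0.26116903
No selection rule forces the value: the integral is nonzero (none).

0.261169 (none)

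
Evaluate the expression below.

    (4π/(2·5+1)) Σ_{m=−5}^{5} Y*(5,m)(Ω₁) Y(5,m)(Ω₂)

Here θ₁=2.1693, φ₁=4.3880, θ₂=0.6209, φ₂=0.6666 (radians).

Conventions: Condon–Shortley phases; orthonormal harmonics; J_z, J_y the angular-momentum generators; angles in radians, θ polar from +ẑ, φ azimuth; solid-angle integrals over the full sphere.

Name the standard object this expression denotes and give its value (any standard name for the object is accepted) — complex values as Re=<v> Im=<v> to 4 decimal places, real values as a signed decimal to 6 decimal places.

This sum is the spherical-harmonic addition theorem: it equals the Legendre polynomial P_l(cos γ) of the angle γ between the two directions.
Addition theorem: P_5(cos γ) = (4π/11) Σ_m Y*_{lm}(Ω₁) Y_{lm}(Ω₂), m = −5…5:
  m=-5: Y*=(-0.178421, 0.009134)  Y=(-0.030366, 0.005884)  product (0.005364, -0.001327)
  m=-4: Y*=(-0.103965, 0.370974)  Y=(-0.121597, -0.062563)  product (0.035851, -0.038605)
  m=-3: Y*=(0.299459, 0.203831)  Y=(-0.140365, -0.306866)  product (0.020515, -0.120505)
  m=-2: Y*=(-0.024781, 0.018791)  Y=(0.108122, -0.446470)  product (0.005710, 0.013096)
  m=-1: Y*=(0.112004, 0.333080)  Y=(0.136025, -0.107016)  product (0.050880, 0.033321)
  m=+0: Y*=(0.057458, -0.000000)  Y=(-0.355442, 0.000000)  product (-0.020423, 0.000000)
  m=+1: Y*=(-0.112004, 0.333080)  Y=(-0.136025, -0.107016)  product (0.050880, -0.033321)
  m=+2: Y*=(-0.024781, -0.018791)  Y=(0.108122, 0.446470)  product (0.005710, -0.013096)
  m=+3: Y*=(-0.299459, 0.203831)  Y=(0.140365, -0.306866)  product (0.020515, 0.120505)
  m=+4: Y*=(-0.103965, -0.370974)  Y=(-0.121597, 0.062563)  product (0.035851, 0.038605)
  m=+5: Y*=(0.178421, 0.009134)  Y=(0.030366, 0.005884)  product (0.005364, 0.001327)
Σ over m = (0.216219, 0.000000); ×(4π/11) → (0.247008, 0.000000). Real part: 0.247008

Legendre polynomial (addition theorem), +0.247008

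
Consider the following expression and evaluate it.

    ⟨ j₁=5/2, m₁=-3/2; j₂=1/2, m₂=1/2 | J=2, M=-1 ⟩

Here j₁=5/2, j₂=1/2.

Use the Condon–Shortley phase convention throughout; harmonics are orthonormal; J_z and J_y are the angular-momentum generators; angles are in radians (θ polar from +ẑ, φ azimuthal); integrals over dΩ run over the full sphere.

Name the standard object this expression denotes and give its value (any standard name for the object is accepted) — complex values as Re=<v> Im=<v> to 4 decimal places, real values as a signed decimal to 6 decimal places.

This is a Clebsch–Gordan (vector-coupling) coefficient.
j₁+j₂−J=1  J+j₁−j₂=4  J−j₁+j₂=0  j₁+j₂+J+1=6
(j₁±m₁, j₂±m₂, J±M) = (1,4,1,0,1,3)
P² = 24
sum k=1..1:
  [1] −1/6 = -1/6
S = -1/6
C² = P²·S² = 2/3 ; C = -0.816497

Clebsch–Gordan coefficient, −√(2/3) ≈ -0.816497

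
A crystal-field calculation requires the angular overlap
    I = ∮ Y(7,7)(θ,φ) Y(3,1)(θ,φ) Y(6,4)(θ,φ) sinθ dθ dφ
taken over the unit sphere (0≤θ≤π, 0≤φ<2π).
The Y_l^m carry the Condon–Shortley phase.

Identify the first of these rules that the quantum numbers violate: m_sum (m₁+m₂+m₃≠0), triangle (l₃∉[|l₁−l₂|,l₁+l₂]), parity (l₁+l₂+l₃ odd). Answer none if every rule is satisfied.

Σmᵢ = 12  ✗
l₃∈[|l₁−l₂|,l₁+l₂]=[4,10], have l₃=6
Σlᵢ = 16 ⇒ even

m_sum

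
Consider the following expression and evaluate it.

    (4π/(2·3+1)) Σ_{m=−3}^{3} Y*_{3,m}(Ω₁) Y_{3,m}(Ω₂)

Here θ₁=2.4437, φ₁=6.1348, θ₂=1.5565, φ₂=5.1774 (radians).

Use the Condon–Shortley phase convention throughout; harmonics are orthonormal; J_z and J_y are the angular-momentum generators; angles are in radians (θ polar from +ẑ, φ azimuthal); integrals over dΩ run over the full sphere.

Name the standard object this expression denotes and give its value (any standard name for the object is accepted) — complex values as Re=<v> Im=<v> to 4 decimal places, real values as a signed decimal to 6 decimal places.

This sum is the spherical-harmonic addition theorem: it equals the Legendre polynomial P_l(cos γ) of the angle γ between the two directions.
Summing Y*_{l m}(θ₁,φ₁)·Y_{l m}(θ₂,φ₂) over m ∈ [−3, 3]; prefactor 4π/(2·3+1) = 1.795196:
  m=-3: (0.09992 - 0.04767j) × (-0.41067 - 0.07293j) = -0.04451 + 0.01229j  (running Σ = -0.04451 + 0.01229j)
  m=-2: (-0.30922 + 0.09456j) × (-0.00873 + 0.01171j) = 0.00159 - 0.00445j  (running Σ = -0.04292 + 0.00784j)
  m=-1: (0.39750 - 0.05942j) × (-0.14476 - 0.28854j) = -0.07469 - 0.10609j  (running Σ = -0.11761 - 0.09825j)
  m=0: (0.01850 + 0.00000j) × (-0.01600 + 0.00000j) = -0.00030 + 0.00000j  (running Σ = -0.11790 - 0.09825j)
  m=1: (-0.39750 - 0.05942j) × (0.14476 - 0.28854j) = -0.07469 + 0.10609j  (running Σ = -0.19259 + 0.00784j)
  m=2: (-0.30922 - 0.09456j) × (-0.00873 - 0.01171j) = 0.00159 + 0.00445j  (running Σ = -0.19100 + 0.01229j)
  m=3: (-0.09992 - 0.04767j) × (0.41067 - 0.07293j) = -0.04451 - 0.01229j  (running Σ = -0.23551 - 0.00000j)
Σ over m = -0.23551 - 0.00000j; ×(4π/7) → -0.42279 - 0.00000j. Real part: -0.422788

Legendre polynomial (addition theorem), -0.422788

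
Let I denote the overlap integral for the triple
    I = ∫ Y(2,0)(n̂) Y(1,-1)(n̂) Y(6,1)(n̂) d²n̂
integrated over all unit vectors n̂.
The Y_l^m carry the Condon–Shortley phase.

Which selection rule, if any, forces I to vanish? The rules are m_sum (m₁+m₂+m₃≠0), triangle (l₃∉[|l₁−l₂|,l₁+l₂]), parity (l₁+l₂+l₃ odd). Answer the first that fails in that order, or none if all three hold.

Σmᵢ = 0  ✓
l₃∈[|l₁−l₂|,l₁+l₂]=[1,3] required, l₃=6 fails  ✗
Σlᵢ = 9 ⇒ odd

triangle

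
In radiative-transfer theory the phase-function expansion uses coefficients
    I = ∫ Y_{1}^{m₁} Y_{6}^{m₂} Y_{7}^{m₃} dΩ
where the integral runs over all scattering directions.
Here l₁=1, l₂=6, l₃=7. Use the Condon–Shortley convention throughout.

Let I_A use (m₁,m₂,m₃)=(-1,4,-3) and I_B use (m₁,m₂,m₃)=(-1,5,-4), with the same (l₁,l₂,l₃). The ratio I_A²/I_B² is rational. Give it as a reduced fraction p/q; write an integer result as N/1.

Shared (l₁,l₂,l₃)=(1,6,7): N and (l;000)² cancel in I_A²/I_B².
A: Δ = 0!·2!·12!/15! = 1/1365; Racah Σ t=0..0: t=0:+1/14515200 = 1/14515200; ⇒ 3j(1 6 7; -1 4 -3)² = 2/455, sgn +1
B: Δ = 0!·2!·12!/15! = 1/1365; Racah Σ t=0..0: t=0:+1/79833600 = 1/79833600; ⇒ 3j(1 6 7; -1 5 -4)² = 1/455, sgn -1
I_A²/I_B² = (2/455)/(1/455) = 2/1

2/1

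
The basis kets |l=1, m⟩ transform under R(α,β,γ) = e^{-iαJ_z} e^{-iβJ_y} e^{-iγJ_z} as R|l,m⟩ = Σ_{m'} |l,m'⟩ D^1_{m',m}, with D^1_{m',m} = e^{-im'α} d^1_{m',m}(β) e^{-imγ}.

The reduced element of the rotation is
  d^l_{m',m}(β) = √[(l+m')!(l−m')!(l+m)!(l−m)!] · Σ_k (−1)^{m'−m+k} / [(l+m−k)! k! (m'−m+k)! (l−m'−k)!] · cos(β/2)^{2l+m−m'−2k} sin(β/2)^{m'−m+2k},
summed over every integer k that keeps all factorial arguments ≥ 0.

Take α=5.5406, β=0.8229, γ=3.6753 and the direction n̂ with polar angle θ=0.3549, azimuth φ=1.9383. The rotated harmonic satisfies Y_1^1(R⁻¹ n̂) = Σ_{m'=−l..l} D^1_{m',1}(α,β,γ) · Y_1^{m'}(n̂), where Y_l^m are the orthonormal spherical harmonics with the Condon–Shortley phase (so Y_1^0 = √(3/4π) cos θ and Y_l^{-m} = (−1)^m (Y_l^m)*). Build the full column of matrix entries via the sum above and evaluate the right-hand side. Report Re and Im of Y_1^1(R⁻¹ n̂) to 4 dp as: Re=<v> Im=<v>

Need the full column D^1_{m',1} for m'=−1..1 at α=5.5406, β=0.8229, γ=3.6753.
cos(β/2)=0.916542, sin(β/2)=0.399939
d^1_{-1,1}: single k=2 term ⇒ +0.159951;  D = -0.046428+0.153065i
d^1_{0,1}: single k=1 term ⇒ +0.518395;  D = -0.446300+0.263722i
d^1_{1,1}: single k=0 term ⇒ +0.840049;  D = -0.821790-0.174195i
Y_1^{m'}(θ=0.3549,φ=1.9383) and Σ D·Y over m':
  (-0.0464+0.1531i)·(-0.0431-0.1120i)  (-0.4463+0.2637i)·(+0.4582+0.0000i)  (-0.8218-0.1742i)·(+0.0431-0.1120i)
Y_1^1(R⁻¹ n̂) = -0.240287+0.203985i

Re=-0.2403 Im=0.2040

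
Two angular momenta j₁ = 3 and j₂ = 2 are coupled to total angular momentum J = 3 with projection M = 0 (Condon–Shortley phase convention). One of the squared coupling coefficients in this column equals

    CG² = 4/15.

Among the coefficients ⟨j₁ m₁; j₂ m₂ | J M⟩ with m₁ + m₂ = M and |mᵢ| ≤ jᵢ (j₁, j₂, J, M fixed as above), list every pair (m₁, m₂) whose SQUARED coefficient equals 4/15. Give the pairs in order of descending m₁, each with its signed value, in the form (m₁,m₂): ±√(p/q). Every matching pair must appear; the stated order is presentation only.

Admissible pairs with m₁+m₂ = M = 0: (-2,2), (-1,1), (0,0), (1,-1), (2,-2)
  (m₁,m₂)=(2,-2): CG² = 1/3, CG = +√(1/3)
  (m₁,m₂)=(1,-1): CG² = 1/30, CG = +√(1/30)
  (m₁,m₂)=(0,0): CG² = 4/15, CG = −√(4/15)   ← matches the target
  (m₁,m₂)=(-1,1): CG² = 1/30, CG = +√(1/30)
  (m₁,m₂)=(-2,2): CG² = 1/3, CG = +√(1/3)
Pairs with CG² = 4/15: (0,0): −√(4/15)

(0,0): −√(4/15)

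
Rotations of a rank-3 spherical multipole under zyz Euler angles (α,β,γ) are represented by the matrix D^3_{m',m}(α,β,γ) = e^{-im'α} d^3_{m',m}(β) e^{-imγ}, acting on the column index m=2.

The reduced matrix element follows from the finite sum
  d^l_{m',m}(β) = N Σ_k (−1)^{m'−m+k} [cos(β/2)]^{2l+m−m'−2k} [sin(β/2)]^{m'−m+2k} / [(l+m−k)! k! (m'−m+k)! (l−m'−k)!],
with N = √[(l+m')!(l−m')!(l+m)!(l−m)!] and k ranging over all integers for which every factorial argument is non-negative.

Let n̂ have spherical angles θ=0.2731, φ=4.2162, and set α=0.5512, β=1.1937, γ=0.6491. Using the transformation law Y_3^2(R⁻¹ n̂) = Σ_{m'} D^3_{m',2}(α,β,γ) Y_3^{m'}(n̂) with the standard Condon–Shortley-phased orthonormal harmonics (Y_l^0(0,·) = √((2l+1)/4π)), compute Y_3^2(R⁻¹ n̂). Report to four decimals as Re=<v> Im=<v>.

Need the full column D^3_{m',2} for m'=−3..3 at α=0.5512, β=1.1937, γ=0.6491.
cos(β/2)=0.827110, sin(β/2)=0.562040
d^3_{-3,2}: single k=5 term ⇒ +0.113625;  D = +0.106524+0.039538i
d^3_{-2,2}: k∈[4..5] ⇒ +0.341323 -0.031521 = +0.309802;  D = +0.303882-0.060272i
d^3_{-1,2}: k∈[3..4] ⇒ +0.635362 -0.146689 = +0.488673;  D = +0.358554-0.332024i
d^3_{0,2}: k∈[2..3] ⇒ +0.809745 -0.373900 = +0.435845;  D = +0.117344-0.419751i
d^3_{1,2}: k∈[1..2] ⇒ +0.687993 -0.635362 = +0.052630;  D = -0.014474-0.050601i
d^3_{2,2}: k∈[0..1] ⇒ +0.320170 -0.739193 = -0.419023;  D = +0.309155+0.282849i
d^3_{3,2}: single k=0 term ⇒ -0.532917;  D = +0.523347+0.100538i
Y_3^{m'}(θ=0.2731,φ=4.2162) and Σ D·Y over m':
  (+0.1065+0.0395i)·(+0.0082-0.0007i)  (+0.3039-0.0603i)·(-0.0391-0.0599i)  (+0.3586-0.3320i)·(-0.1509+0.2787i)  (+0.1173-0.4198i)·(+0.5880+0.0000i)  (-0.0145-0.0506i)·(+0.1509+0.2787i)  (+0.3092+0.2828i)·(-0.0391+0.0599i)  (+0.5233+0.1005i)·(-0.0082-0.0007i)
Y_3^2(R⁻¹ n̂) = +0.071490-0.117749i

Re=0.0715 Im=-0.1177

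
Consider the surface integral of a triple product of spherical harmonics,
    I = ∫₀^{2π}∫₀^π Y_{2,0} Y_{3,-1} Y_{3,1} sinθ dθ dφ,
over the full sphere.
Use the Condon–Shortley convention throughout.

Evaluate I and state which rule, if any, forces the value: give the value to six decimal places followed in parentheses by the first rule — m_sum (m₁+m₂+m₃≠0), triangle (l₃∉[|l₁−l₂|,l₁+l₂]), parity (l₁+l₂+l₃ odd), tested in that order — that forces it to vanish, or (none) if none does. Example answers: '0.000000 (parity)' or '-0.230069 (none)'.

-0.126157 (none)

Rules hold: Σm=0, L=8 even, 1≤3≤5.
N = 5·7·7 = 245
Δ = 2!·2!·4!/9! = 1/3780
Racah Σ t=0..2: t=0:+1/24 t=1:−1/4 t=2:+1/24 = -1/6
⇒ 3j(2 3 3; 0 0 0)² = 4/105, sgn +1
Racah Σ t=0..2: t=0:+1/16 t=1:−1/6 t=2:+1/96 = -3/32
⇒ 3j(2 3 3; 0 -1 1)² = 3/140, sgn -1
4πI² = N·(3j₀)²·(3jₘ)² = 1/5
I = -1·√(0.2/4π) = -0.12615663
No selection rule forces the value: the integral is nonzero (none).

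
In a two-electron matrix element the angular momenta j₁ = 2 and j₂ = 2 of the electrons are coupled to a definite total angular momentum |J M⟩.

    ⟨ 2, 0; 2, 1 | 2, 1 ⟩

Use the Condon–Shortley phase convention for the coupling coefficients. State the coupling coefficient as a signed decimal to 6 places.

j₁+j₂−J=2  J+j₁−j₂=2  J−j₁+j₂=2  j₁+j₂+J+1=7
(j₁±m₁, j₂±m₂, J±M) = (2,2,3,1,3,1)
P² = 8/7
sum k=1..2:
  [1] −1/2 = -1/2
  [2] +1/4 = 1/4
S = -1/4
C² = P²·S² = 1/14 ; C = -0.267261

−√(1/14) ≈ -0.267261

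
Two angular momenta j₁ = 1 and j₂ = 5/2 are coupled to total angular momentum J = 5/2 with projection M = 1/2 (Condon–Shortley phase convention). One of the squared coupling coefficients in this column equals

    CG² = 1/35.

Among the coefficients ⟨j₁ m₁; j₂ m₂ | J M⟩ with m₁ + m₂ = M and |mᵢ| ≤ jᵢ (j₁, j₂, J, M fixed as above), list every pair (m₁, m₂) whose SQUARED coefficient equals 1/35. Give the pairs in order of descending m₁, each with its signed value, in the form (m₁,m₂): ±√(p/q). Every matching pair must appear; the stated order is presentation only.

(0,1/2): −√(1/35)

Admissible pairs with m₁+m₂ = M = 1/2: (-1,3/2), (0,1/2), (1,-1/2)
  (m₁,m₂)=(1,-1/2): CG² = 18/35, CG = +√(18/35)
  (m₁,m₂)=(0,1/2): CG² = 1/35, CG = −√(1/35)   ← matches the target
  (m₁,m₂)=(-1,3/2): CG² = 16/35, CG = −√(16/35)
Pairs with CG² = 1/35: (0,1/2): −√(1/35)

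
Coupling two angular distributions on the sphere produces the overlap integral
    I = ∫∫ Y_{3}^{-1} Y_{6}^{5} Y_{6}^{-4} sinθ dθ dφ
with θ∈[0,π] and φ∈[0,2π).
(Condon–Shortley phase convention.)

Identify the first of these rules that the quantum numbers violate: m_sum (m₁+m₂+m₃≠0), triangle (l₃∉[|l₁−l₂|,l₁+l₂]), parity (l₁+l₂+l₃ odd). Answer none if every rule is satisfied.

parity

m₁+m₂+m₃ = -1 + 5 − 4 = 0  ✓
triangle: |3−6|=3 ≤ l₃=6 ≤ 3+6=9  ✓
parity: l₁+l₂+l₃ = 15 is odd  ✗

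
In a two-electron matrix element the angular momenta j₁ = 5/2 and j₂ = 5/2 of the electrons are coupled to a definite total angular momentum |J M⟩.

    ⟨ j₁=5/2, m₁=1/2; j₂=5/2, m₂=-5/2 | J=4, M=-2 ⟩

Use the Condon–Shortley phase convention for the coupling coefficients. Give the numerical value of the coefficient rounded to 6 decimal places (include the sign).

+0.566947

triangle: 1!×4!×4!/10! = 576/3628800
(j±m)!: 3!×2!×0!×5!×2!×6! = 2073600
prefactor² = (2J+1)×Δ×N² = 20736/7
  k=0: +1/(0!×1!×2!×0!×2!×4!) = 1/96
Σ = 1/96  ⇒  CG² = 20736/7×(1/96)² = 9/28
CG = +√(9/28) = +0.566947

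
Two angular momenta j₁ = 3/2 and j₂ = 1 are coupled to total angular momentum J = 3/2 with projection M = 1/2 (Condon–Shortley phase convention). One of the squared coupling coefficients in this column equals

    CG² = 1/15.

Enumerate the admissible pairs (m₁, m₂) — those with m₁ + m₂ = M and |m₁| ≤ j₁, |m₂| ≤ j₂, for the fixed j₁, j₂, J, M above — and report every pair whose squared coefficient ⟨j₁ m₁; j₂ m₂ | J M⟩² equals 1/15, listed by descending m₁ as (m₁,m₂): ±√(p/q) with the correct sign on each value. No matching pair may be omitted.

Admissible pairs with m₁+m₂ = M = 1/2: (-1/2,1), (1/2,0), (3/2,-1)
  (m₁,m₂)=(3/2,-1): CG² = 2/5, CG = +√(2/5)
  (m₁,m₂)=(1/2,0): CG² = 1/15, CG = +√(1/15)   ← matches the target
  (m₁,m₂)=(-1/2,1): CG² = 8/15, CG = −√(8/15)
Pairs with CG² = 1/15: (1/2,0): +√(1/15)

(1/2,0): +√(1/15)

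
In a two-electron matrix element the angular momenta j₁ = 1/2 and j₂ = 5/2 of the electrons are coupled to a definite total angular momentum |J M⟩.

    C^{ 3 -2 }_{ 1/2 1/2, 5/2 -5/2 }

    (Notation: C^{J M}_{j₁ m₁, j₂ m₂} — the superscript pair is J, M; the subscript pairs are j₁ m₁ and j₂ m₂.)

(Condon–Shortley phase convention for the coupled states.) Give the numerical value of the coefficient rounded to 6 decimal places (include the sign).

triangle: 0!×1!×5!/7! = 120/5040
(j±m)!: 1!×0!×0!×5!×1!×5! = 14400
prefactor² = (2J+1)×Δ×N² = 2400
  k=0: +1/(0!×0!×0!×0!×1!×5!) = 1/120
Σ = 1/120  ⇒  CG² = 2400×(1/120)² = 1/6
CG = +√(1/6) = +0.408248

+√(1/6) = +0.408248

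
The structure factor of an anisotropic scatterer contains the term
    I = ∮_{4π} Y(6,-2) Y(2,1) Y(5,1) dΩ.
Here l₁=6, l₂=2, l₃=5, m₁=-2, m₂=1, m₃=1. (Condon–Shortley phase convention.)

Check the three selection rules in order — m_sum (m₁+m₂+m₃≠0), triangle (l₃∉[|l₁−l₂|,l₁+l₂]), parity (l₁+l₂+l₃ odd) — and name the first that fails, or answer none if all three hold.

parity

m₁+m₂+m₃ = -2 + 1 + 1 = 0  ✓
triangle: |6−2|=4 ≤ l₃=5 ≤ 6+2=8  ✓
parity: l₁+l₂+l₃ = 13 is odd  ✗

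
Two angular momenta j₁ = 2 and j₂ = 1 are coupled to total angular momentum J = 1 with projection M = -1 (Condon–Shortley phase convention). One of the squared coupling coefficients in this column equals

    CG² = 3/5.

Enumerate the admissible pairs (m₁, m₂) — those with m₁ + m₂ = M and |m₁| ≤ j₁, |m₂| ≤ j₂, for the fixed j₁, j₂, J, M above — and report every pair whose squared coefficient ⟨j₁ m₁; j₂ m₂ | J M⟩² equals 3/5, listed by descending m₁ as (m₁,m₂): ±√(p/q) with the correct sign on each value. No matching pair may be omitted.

Admissible pairs with m₁+m₂ = M = -1: (-2,1), (-1,0), (0,-1)
  (m₁,m₂)=(0,-1): CG² = 1/10, CG = +√(1/10)
  (m₁,m₂)=(-1,0): CG² = 3/10, CG = −√(3/10)
  (m₁,m₂)=(-2,1): CG² = 3/5, CG = +√(3/5)   ← matches the target
Pairs with CG² = 3/5: (-2,1): +√(3/5)

(-2,1): +√(3/5)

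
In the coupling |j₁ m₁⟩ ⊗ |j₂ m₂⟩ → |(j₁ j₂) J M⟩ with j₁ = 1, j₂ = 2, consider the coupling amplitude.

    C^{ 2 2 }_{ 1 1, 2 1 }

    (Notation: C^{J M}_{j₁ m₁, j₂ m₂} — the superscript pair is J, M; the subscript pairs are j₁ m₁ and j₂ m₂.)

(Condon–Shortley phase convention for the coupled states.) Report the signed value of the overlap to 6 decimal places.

+0.577350

triangle: 1!·1!·3!/6! = 6/720
(j±m)!: 2!·0!·3!·1!·4!·0! = 288
prefactor² = (2J+1)·Δ·N² = 12
  k=0: +1/(0!·1!·0!·3!·1!·0!) = 1/6
Σ = 1/6  ⇒  CG² = 12·(1/6)² = 1/3
CG = +√(1/3) = +0.577350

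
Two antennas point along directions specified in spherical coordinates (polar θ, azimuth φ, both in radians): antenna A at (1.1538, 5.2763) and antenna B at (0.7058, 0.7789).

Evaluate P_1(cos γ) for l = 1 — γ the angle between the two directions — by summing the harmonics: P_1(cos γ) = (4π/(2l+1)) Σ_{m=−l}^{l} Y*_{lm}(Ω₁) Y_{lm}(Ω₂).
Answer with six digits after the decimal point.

0.181733

Addition theorem: P_1(cos γ) = (4π/3) Σ_m Y*_{lm}(Ω₁) Y_{lm}(Ω₂), m = −1…1:
  [-1]  conj(Y_{1,-1})(Ω₁) = 0.16884 - 0.26698j ; Y_{1,-1}(Ω₂) = 0.15949 - 0.15743j ; Δ = -0.01510 - 0.06916j
  [+0]  conj(Y_{1,0})(Ω₁) = 0.19789 + 0.00000j ; Y_{1,0}(Ω₂) = 0.37187 + 0.00000j ; Δ = 0.07359 + 0.00000j
  [+1]  conj(Y_{1,1})(Ω₁) = -0.16884 - 0.26698j ; Y_{1,1}(Ω₂) = -0.15949 - 0.15743j ; Δ = -0.01510 + 0.06916j
Σ over m = 0.04339 + 0.00000j; ×(4π/3) → 0.18173 + 0.00000j. Real part: 0.181733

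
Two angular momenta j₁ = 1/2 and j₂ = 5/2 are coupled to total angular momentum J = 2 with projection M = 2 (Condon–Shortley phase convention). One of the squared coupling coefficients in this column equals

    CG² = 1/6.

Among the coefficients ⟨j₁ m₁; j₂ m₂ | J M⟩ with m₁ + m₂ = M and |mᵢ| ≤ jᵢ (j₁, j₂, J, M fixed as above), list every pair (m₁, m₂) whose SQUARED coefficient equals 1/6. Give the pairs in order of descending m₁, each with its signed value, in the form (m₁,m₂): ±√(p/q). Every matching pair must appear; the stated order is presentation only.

Admissible pairs with m₁+m₂ = M = 2: (-1/2,5/2), (1/2,3/2)
  (m₁,m₂)=(1/2,3/2): CG² = 1/6, CG = +√(1/6)   ← matches the target
  (m₁,m₂)=(-1/2,5/2): CG² = 5/6, CG = −√(5/6)
Pairs with CG² = 1/6: (1/2,3/2): +√(1/6)

(1/2,3/2): +√(1/6)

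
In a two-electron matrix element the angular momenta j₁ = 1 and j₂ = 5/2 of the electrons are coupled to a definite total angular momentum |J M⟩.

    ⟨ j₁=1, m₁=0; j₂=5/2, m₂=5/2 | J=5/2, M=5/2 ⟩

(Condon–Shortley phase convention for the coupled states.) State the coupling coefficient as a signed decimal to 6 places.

-0.845154

√[6·1!1!4!/7! · 1!1!5!0!5!0!] = √(2880/7)
  +(−1)^1/∏(1,0,0,4,1,0)! = -1/24  (running -1/24)
⟨..|..⟩ = √(2880/7)·(-1/24) = -0.845154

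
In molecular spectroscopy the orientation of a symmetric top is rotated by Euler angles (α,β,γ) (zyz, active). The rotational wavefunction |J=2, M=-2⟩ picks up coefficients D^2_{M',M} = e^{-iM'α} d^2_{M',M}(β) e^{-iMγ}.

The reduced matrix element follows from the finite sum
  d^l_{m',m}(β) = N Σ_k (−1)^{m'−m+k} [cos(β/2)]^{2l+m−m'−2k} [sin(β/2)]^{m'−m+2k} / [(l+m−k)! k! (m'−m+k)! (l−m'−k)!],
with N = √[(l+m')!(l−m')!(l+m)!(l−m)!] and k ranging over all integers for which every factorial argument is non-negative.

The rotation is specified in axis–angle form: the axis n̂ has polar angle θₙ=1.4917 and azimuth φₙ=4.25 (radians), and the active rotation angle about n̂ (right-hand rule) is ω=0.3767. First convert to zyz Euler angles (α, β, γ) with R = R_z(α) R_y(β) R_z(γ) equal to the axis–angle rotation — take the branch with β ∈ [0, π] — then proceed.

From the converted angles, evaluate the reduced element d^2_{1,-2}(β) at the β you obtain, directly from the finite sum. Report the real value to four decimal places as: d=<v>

d=-0.0128

Axis–angle → zyz. n̂ = (sinθₙcosφₙ, sinθₙsinφₙ, cosθₙ) = (-0.444693, -0.892191, +0.079014), ω = 0.3767.
R = I cosω + sinω [n̂]ₓ + (1−cosω) n̂n̂ᵀ gives
  R = [+0.943749, -0.001247, -0.330660; +0.056884, +0.985697, +0.158639; +0.325732, -0.168525, +0.930321]
β = atan2(√(R₁₃²+R₂₃²), R₃₃) = 0.375508; α = atan2(R₂₃, R₁₃) mod 2π = 2.694263; γ = atan2(R₃₂, −R₃₁) mod 2π = 3.619041
d^2_{1,-2}(β=0.3755) via the finite sum:
With c≡cos(β/2)=0.982426 and s≡sin(β/2)=0.186653, N=[6·1·1·24]^{1/2}=12.000000
The bounds max(0,m−m')=0 and min(l+m,l−m')=0 give 1 term
  k=0: (−1)^3·12.0000/(6)·0.9824^1·0.1867^3 = -0.012777
d^2_{1,-2}(0.3755) = -0.012777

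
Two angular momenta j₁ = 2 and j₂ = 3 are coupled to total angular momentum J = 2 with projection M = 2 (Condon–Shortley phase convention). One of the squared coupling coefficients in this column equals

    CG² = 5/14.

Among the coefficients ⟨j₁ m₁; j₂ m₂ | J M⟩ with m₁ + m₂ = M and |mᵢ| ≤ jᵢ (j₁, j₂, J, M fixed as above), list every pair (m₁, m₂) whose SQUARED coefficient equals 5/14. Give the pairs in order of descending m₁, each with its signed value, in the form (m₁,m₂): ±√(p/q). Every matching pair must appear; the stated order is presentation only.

(0,2): +√(5/14); (-1,3): −√(5/14)

Admissible pairs with m₁+m₂ = M = 2: (-1,3), (0,2), (1,1), (2,0)
  (m₁,m₂)=(2,0): CG² = 1/14, CG = +√(1/14)
  (m₁,m₂)=(1,1): CG² = 3/14, CG = −√(3/14)
  (m₁,m₂)=(0,2): CG² = 5/14, CG = +√(5/14)   ← matches the target
  (m₁,m₂)=(-1,3): CG² = 5/14, CG = −√(5/14)   ← matches the target
Pairs with CG² = 5/14: (0,2): +√(5/14); (-1,3): −√(5/14)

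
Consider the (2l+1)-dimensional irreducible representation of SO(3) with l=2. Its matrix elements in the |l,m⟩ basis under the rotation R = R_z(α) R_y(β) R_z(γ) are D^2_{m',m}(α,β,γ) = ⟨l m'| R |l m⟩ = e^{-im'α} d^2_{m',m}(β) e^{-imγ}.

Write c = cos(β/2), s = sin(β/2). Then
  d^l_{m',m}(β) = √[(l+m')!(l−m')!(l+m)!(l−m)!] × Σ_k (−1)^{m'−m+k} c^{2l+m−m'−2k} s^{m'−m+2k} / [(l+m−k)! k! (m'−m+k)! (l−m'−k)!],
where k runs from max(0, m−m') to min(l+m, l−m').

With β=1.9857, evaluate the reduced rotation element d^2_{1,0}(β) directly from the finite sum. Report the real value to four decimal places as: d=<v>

d=0.4518

d^2_{1,0}(β=1.9857) via the finite sum:
With c≡cos(β/2)=0.546305 and s≡sin(β/2)=0.837586, N=[6·1·2·2]^{1/2}=4.898979
k: max(0,(0)−(1))=0 … min(2+(0),2−(1))=1
  k=0: (−1)^1·4.8990/(2)·0.5463^3·0.8376^1 = -0.334511
  k=1: (−1)^2·4.8990/(2)·0.5463^1·0.8376^3 = +0.786320
d^2_{1,0}(1.9857) = -0.334511 +0.786320 = +0.451809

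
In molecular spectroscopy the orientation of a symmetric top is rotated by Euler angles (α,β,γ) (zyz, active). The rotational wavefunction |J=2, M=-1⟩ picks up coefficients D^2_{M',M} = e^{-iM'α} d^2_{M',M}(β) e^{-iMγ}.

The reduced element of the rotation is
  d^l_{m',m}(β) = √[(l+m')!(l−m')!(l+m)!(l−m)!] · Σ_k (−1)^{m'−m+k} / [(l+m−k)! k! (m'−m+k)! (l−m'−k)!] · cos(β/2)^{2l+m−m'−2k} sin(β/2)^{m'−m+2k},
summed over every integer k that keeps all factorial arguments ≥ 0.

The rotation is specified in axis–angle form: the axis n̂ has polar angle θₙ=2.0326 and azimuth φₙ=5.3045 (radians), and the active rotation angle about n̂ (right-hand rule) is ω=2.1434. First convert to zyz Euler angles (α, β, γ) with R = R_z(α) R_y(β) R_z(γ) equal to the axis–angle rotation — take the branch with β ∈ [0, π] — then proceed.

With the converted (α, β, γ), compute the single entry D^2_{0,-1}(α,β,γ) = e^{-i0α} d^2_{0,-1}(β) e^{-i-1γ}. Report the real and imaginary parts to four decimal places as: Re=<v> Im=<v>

Axis–angle → zyz. n̂ = (sinθₙcosφₙ, sinθₙsinφₙ, cosθₙ) = (+0.499652, -0.742847, -0.445564), ω = 2.1434.
R = I cosω + sinω [n̂]ₓ + (1−cosω) n̂n̂ᵀ gives
  R = [-0.156904, -0.197777, -0.967608; -0.946763, +0.308988, +0.090367; +0.281107, +0.930275, -0.235729]
β = atan2(√(R₁₃²+R₂₃²), R₃₃) = 1.808765; α = atan2(R₂₃, R₁₃) mod 2π = 3.048471; γ = atan2(R₃₂, −R₃₁) mod 2π = 1.864249
D^2_{0,-1}(3.0485,1.8088,1.8642) = e^{-i·0·3.0485}·d^2_{0,-1}(1.8088)·e^{-i·-1·1.8642}. Compute d first:
With c≡cos(β/2)=0.618171 and s≡sin(β/2)=0.786044, N=[2·2·1·6]^{1/2}=4.898979
The bounds max(0,m−m')=0 and min(l+m,l−m')=1 give 2 terms
  k=0: (−1)^1·4.8990/(2)·0.6182^3·0.7860^1 = -0.454829
  k=1: (−1)^2·4.8990/(2)·0.6182^1·0.7860^3 = +0.735401
d^2_{0,-1}(1.8088) = -0.454829 +0.735401 = +0.280572
D = (+1.000000+0.000000i)·(+0.280572)·(-0.289259+0.957251i) = -0.081158+0.268578i

Re=-0.0812 Im=0.2686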